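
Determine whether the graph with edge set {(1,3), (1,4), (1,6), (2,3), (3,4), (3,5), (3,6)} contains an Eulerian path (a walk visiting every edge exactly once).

Step 1: Find the degree of each vertex:
  deg(1) = 3
  deg(2) = 1
  deg(3) = 5
  deg(4) = 2
  deg(5) = 1
  deg(6) = 2

Step 2: Count vertices with odd degree:
  Odd-degree vertices: 1, 2, 3, 5 (4 total)

Step 3: Apply Euler's theorem:
  - Eulerian circuit exists iff graph is connected and all vertices have even degree
  - Eulerian path exists iff graph is connected and has 0 or 2 odd-degree vertices

Graph has 4 odd-degree vertices (need 0 or 2).
Neither Eulerian path nor Eulerian circuit exists.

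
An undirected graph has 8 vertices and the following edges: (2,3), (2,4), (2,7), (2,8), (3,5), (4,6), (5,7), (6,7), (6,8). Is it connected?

Step 1: Build adjacency list from edges:
  1: (none)
  2: 3, 4, 7, 8
  3: 2, 5
  4: 2, 6
  5: 3, 7
  6: 4, 7, 8
  7: 2, 5, 6
  8: 2, 6

Step 2: Run BFS/DFS from vertex 1:
  Visited: {1}
  Reached 1 of 8 vertices

Step 3: Only 1 of 8 vertices reached. Graph is disconnected.
Connected components: {1}, {2, 3, 4, 5, 6, 7, 8}
Answer: No, the graph is not connected (2 components).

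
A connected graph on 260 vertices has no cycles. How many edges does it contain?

A tree on n vertices always has exactly n - 1 edges.
For n = 260: edges = 260 - 1 = 259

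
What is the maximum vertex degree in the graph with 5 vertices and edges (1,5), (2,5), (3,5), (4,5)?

Step 1: Count edges incident to each vertex:
  deg(1) = 1 (neighbors: 5)
  deg(2) = 1 (neighbors: 5)
  deg(3) = 1 (neighbors: 5)
  deg(4) = 1 (neighbors: 5)
  deg(5) = 4 (neighbors: 1, 2, 3, 4)

Step 2: Find maximum:
  max(1, 1, 1, 1, 4) = 4 (vertex 5)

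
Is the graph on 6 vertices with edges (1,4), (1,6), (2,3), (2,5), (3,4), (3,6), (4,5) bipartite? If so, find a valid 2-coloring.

Step 1: Attempt 2-coloring using BFS:
  Start at vertex 1, assign color 0
  Color vertex 4 with color 1 (neighbor of 1)
  Color vertex 6 with color 1 (neighbor of 1)
  Color vertex 3 with color 0 (neighbor of 4)
  Color vertex 5 with color 0 (neighbor of 4)
  Color vertex 2 with color 1 (neighbor of 3)

Step 2: 2-coloring succeeded. No conflicts found.
  Set A (color 0): {1, 3, 5}
  Set B (color 1): {2, 4, 6}

The graph is bipartite with partition {1, 3, 5}, {2, 4, 6}.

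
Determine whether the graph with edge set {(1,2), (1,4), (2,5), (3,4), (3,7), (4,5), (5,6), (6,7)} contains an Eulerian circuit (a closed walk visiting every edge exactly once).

Step 1: Find the degree of each vertex:
  deg(1) = 2
  deg(2) = 2
  deg(3) = 2
  deg(4) = 3
  deg(5) = 3
  deg(6) = 2
  deg(7) = 2

Step 2: Count vertices with odd degree:
  Odd-degree vertices: 4, 5 (2 total)

Step 3: Apply Euler's theorem:
  - Eulerian circuit exists iff graph is connected and all vertices have even degree
  - Eulerian path exists iff graph is connected and has 0 or 2 odd-degree vertices

Graph is connected with exactly 2 odd-degree vertices (4, 5).
Eulerian path exists (starting and ending at the odd-degree vertices), but no Eulerian circuit.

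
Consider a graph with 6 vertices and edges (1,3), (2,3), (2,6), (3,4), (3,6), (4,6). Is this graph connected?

Step 1: Build adjacency list from edges:
  1: 3
  2: 3, 6
  3: 1, 2, 4, 6
  4: 3, 6
  5: (none)
  6: 2, 3, 4

Step 2: Run BFS/DFS from vertex 1:
  Visited: {1, 3, 2, 4, 6}
  Reached 5 of 6 vertices

Step 3: Only 5 of 6 vertices reached. Graph is disconnected.
Connected components: {1, 2, 3, 4, 6}, {5}
Answer: No, the graph is not connected (2 components).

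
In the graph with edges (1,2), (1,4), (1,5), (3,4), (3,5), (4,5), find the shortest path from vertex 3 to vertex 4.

Step 1: Build adjacency list:
  1: 2, 4, 5
  2: 1
  3: 4, 5
  4: 1, 3, 5
  5: 1, 3, 4

Step 2: BFS from vertex 3 to find shortest path to 4:
  vertex 4 reached at distance 1

Step 3: Shortest path: 3 -> 4
Path length: 1 edge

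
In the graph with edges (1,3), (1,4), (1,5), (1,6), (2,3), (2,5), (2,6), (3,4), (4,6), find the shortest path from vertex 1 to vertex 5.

Step 1: Build adjacency list:
  1: 3, 4, 5, 6
  2: 3, 5, 6
  3: 1, 2, 4
  4: 1, 3, 6
  5: 1, 2
  6: 1, 2, 4

Step 2: BFS from vertex 1 to find shortest path to 5:
  vertex 3 reached at distance 1
  vertex 4 reached at distance 1
  vertex 5 reached at distance 1

Step 3: Shortest path: 1 -> 5
Path length: 1 edge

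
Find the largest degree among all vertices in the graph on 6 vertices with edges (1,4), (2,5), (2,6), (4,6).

Step 1: Count edges incident to each vertex:
  deg(1) = 1 (neighbors: 4)
  deg(2) = 2 (neighbors: 5, 6)
  deg(3) = 0 (neighbors: none)
  deg(4) = 2 (neighbors: 1, 6)
  deg(5) = 1 (neighbors: 2)
  deg(6) = 2 (neighbors: 2, 4)

Step 2: Find maximum:
  max(1, 2, 0, 2, 1, 2) = 2 (vertex 2)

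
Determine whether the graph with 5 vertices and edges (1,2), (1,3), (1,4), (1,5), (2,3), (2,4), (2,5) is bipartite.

Step 1: Attempt 2-coloring using BFS:
  Start at vertex 1, assign color 0
  Color vertex 2 with color 1 (neighbor of 1)
  Color vertex 3 with color 1 (neighbor of 1)
  Color vertex 4 with color 1 (neighbor of 1)
  Color vertex 5 with color 1 (neighbor of 1)

Step 2: Conflict found! Vertices 2 and 3 are adjacent but have the same color.
This means the graph contains an odd cycle.

The graph is NOT bipartite.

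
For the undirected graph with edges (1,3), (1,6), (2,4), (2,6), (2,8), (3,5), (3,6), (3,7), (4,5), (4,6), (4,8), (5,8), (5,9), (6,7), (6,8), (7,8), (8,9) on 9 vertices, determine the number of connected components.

Step 1: Build adjacency list from edges:
  1: 3, 6
  2: 4, 6, 8
  3: 1, 5, 6, 7
  4: 2, 5, 6, 8
  5: 3, 4, 8, 9
  6: 1, 2, 3, 4, 7, 8
  7: 3, 6, 8
  8: 2, 4, 5, 6, 7, 9
  9: 5, 8

Step 2: Run BFS/DFS from vertex 1:
  Visited: {1, 3, 6, 5, 7, 2, 4, 8, 9}
  Reached 9 of 9 vertices

Step 3: All 9 vertices reached from vertex 1, so the graph is connected.
Number of connected components: 1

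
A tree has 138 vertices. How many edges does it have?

A tree on n vertices always has exactly n - 1 edges.
For n = 138: edges = 138 - 1 = 137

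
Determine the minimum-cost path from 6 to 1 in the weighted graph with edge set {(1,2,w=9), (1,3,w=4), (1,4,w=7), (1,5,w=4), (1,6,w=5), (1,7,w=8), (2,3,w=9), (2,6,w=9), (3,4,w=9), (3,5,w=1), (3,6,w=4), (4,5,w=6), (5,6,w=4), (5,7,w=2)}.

Step 1: Build adjacency list with weights:
  1: 2(w=9), 3(w=4), 4(w=7), 5(w=4), 6(w=5), 7(w=8)
  2: 1(w=9), 3(w=9), 6(w=9)
  3: 1(w=4), 2(w=9), 4(w=9), 5(w=1), 6(w=4)
  4: 1(w=7), 3(w=9), 5(w=6)
  5: 1(w=4), 3(w=1), 4(w=6), 6(w=4), 7(w=2)
  6: 1(w=5), 2(w=9), 3(w=4), 5(w=4)
  7: 1(w=8), 5(w=2)

Step 2: Apply Dijkstra's algorithm from vertex 6:
  Visit vertex 6 (distance=0)
    Update dist[1] = 5
    Update dist[2] = 9
    Update dist[3] = 4
    Update dist[5] = 4
  Visit vertex 3 (distance=4)
    Update dist[4] = 13
  Visit vertex 5 (distance=4)
    Update dist[4] = 10
    Update dist[7] = 6
  Visit vertex 1 (distance=5)

Step 3: Shortest path: 6 -> 1
Total weight: 5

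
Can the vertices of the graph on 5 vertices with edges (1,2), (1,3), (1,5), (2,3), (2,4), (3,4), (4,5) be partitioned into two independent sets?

Step 1: Attempt 2-coloring using BFS:
  Start at vertex 1, assign color 0
  Color vertex 2 with color 1 (neighbor of 1)
  Color vertex 3 with color 1 (neighbor of 1)
  Color vertex 5 with color 1 (neighbor of 1)

Step 2: Conflict found! Vertices 2 and 3 are adjacent but have the same color.
This means the graph contains an odd cycle.

The graph is NOT bipartite.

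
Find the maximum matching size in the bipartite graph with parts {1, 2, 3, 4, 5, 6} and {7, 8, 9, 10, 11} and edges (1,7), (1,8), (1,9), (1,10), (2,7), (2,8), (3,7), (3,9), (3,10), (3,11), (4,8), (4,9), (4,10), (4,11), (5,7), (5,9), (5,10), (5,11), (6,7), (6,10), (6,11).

Step 1: List the neighbors of each left vertex:
  1: 7, 8, 9, 10
  2: 7, 8
  3: 7, 9, 10, 11
  4: 8, 9, 10, 11
  5: 7, 9, 10, 11
  6: 7, 10, 11

Step 2: Greedily match left vertices, then look for augmenting paths:
  Match 1 -- 7
  Match 2 -- 8
  Match 3 -- 9
  Match 4 -- 10
  Match 5 -- 11
  No augmenting path remains.

Step 3: Verify this is maximum:
  Matching size 5 = min(|L|, |R|) = min(6, 5), which is an upper bound, so this matching is maximum.

Maximum matching: {(1,7), (2,8), (3,9), (4,10), (5,11)}
Size: 5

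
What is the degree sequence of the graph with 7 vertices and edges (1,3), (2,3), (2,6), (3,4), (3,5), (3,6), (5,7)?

Step 1: Count edges incident to each vertex:
  deg(1) = 1 (neighbors: 3)
  deg(2) = 2 (neighbors: 3, 6)
  deg(3) = 5 (neighbors: 1, 2, 4, 5, 6)
  deg(4) = 1 (neighbors: 3)
  deg(5) = 2 (neighbors: 3, 7)
  deg(6) = 2 (neighbors: 2, 3)
  deg(7) = 1 (neighbors: 5)

Step 2: Sort degrees in non-increasing order:
  Degrees: [1, 2, 5, 1, 2, 2, 1] -> sorted: [5, 2, 2, 2, 1, 1, 1]

Degree sequence: [5, 2, 2, 2, 1, 1, 1]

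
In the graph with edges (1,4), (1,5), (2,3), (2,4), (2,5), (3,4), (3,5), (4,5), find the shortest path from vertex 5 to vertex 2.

Step 1: Build adjacency list:
  1: 4, 5
  2: 3, 4, 5
  3: 2, 4, 5
  4: 1, 2, 3, 5
  5: 1, 2, 3, 4

Step 2: BFS from vertex 5 to find shortest path to 2:
  vertex 1 reached at distance 1
  vertex 2 reached at distance 1

Step 3: Shortest path: 5 -> 2
Path length: 1 edge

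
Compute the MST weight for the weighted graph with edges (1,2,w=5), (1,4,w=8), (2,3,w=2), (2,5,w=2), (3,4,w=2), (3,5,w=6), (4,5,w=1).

Apply Kruskal's algorithm (sort edges by weight, add if no cycle):

Sorted edges by weight:
  (4,5) w=1
  (2,3) w=2
  (2,5) w=2
  (3,4) w=2
  (1,2) w=5
  (3,5) w=6
  (1,4) w=8

Add edge (4,5) w=1 -- no cycle. Running total: 1
Add edge (2,3) w=2 -- no cycle. Running total: 3
Add edge (2,5) w=2 -- no cycle. Running total: 5
Skip edge (3,4) w=2 -- would create cycle
Add edge (1,2) w=5 -- no cycle. Running total: 10

MST edges: (4,5,w=1), (2,3,w=2), (2,5,w=2), (1,2,w=5)
Total MST weight: 1 + 2 + 2 + 5 = 10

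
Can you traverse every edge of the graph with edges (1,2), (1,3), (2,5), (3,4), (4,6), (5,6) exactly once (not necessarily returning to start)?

Step 1: Find the degree of each vertex:
  deg(1) = 2
  deg(2) = 2
  deg(3) = 2
  deg(4) = 2
  deg(5) = 2
  deg(6) = 2

Step 2: Count vertices with odd degree:
  All vertices have even degree (0 odd-degree vertices)

Step 3: Apply Euler's theorem:
  - Eulerian circuit exists iff graph is connected and all vertices have even degree
  - Eulerian path exists iff graph is connected and has 0 or 2 odd-degree vertices

Graph is connected with 0 odd-degree vertices.
Both Eulerian circuit and Eulerian path exist.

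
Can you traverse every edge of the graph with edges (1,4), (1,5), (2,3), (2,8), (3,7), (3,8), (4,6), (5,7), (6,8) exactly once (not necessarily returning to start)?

Step 1: Find the degree of each vertex:
  deg(1) = 2
  deg(2) = 2
  deg(3) = 3
  deg(4) = 2
  deg(5) = 2
  deg(6) = 2
  deg(7) = 2
  deg(8) = 3

Step 2: Count vertices with odd degree:
  Odd-degree vertices: 3, 8 (2 total)

Step 3: Apply Euler's theorem:
  - Eulerian circuit exists iff graph is connected and all vertices have even degree
  - Eulerian path exists iff graph is connected and has 0 or 2 odd-degree vertices

Graph is connected with exactly 2 odd-degree vertices (3, 8).
Eulerian path exists (starting and ending at the odd-degree vertices), but no Eulerian circuit.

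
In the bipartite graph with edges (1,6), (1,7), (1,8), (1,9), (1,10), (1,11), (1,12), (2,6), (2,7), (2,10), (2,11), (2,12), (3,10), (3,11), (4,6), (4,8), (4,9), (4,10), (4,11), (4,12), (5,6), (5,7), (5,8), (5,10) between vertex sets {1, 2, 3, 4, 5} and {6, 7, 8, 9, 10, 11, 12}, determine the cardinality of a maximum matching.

Step 1: List the neighbors of each left vertex:
  1: 6, 7, 8, 9, 10, 11, 12
  2: 6, 7, 10, 11, 12
  3: 10, 11
  4: 6, 8, 9, 10, 11, 12
  5: 6, 7, 8, 10

Step 2: Greedily match left vertices, then look for augmenting paths:
  Match 1 -- 9
  Match 2 -- 7
  Match 3 -- 10
  Match 4 -- 8
  Match 5 -- 6
  No augmenting path remains.

Step 3: Verify this is maximum:
  Matching size 5 = min(|L|, |R|) = min(5, 7), which is an upper bound, so this matching is maximum.

Maximum matching: {(1,9), (2,7), (3,10), (4,8), (5,6)}
Size: 5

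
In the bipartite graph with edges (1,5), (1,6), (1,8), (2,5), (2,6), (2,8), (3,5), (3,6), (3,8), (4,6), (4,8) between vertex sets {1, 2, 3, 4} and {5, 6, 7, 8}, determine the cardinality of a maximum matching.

Step 1: List the neighbors of each left vertex:
  1: 5, 6, 8
  2: 5, 6, 8
  3: 5, 6, 8
  4: 6, 8

Step 2: Greedily match left vertices, then look for augmenting paths:
  Match 1 -- 5
  Match 2 -- 6
  Match 3 -- 8
  No augmenting path remains.

Step 3: Verify this is maximum:
  Matching has size 3. The vertex set {5, 6, 8} covers every edge and has size 3; any matching has at most one edge per cover vertex, so 3 is maximum (König's theorem).

Maximum matching: {(1,5), (2,6), (3,8)}
Size: 3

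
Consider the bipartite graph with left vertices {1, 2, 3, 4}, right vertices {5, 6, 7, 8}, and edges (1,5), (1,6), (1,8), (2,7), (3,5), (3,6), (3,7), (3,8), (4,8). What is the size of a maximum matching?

Step 1: List the neighbors of each left vertex:
  1: 5, 6, 8
  2: 7
  3: 5, 6, 7, 8
  4: 8

Step 2: Greedily match left vertices, then look for augmenting paths:
  Match 1 -- 5
  Match 2 -- 7
  Match 3 -- 6
  Match 4 -- 8
  No augmenting path remains.

Step 3: Verify this is maximum:
  Matching size 4 = min(|L|, |R|) = min(4, 4), which is an upper bound, so this matching is maximum.

Maximum matching: {(1,5), (2,7), (3,6), (4,8)}
Size: 4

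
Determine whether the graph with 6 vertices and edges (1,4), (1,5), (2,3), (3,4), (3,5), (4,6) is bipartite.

Step 1: Attempt 2-coloring using BFS:
  Start at vertex 1, assign color 0
  Color vertex 4 with color 1 (neighbor of 1)
  Color vertex 5 with color 1 (neighbor of 1)
  Color vertex 3 with color 0 (neighbor of 4)
  Color vertex 6 with color 0 (neighbor of 4)
  Color vertex 2 with color 1 (neighbor of 3)

Step 2: 2-coloring succeeded. No conflicts found.
  Set A (color 0): {1, 3, 6}
  Set B (color 1): {2, 4, 5}

The graph is bipartite with partition {1, 3, 6}, {2, 4, 5}.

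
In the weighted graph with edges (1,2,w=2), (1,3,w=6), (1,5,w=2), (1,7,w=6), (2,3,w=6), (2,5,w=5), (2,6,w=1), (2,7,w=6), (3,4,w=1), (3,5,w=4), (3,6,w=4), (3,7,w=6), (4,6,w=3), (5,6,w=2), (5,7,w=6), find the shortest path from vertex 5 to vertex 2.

Step 1: Build adjacency list with weights:
  1: 2(w=2), 3(w=6), 5(w=2), 7(w=6)
  2: 1(w=2), 3(w=6), 5(w=5), 6(w=1), 7(w=6)
  3: 1(w=6), 2(w=6), 4(w=1), 5(w=4), 6(w=4), 7(w=6)
  4: 3(w=1), 6(w=3)
  5: 1(w=2), 2(w=5), 3(w=4), 6(w=2), 7(w=6)
  6: 2(w=1), 3(w=4), 4(w=3), 5(w=2)
  7: 1(w=6), 2(w=6), 3(w=6), 5(w=6)

Step 2: Apply Dijkstra's algorithm from vertex 5:
  Visit vertex 5 (distance=0)
    Update dist[1] = 2
    Update dist[2] = 5
    Update dist[3] = 4
    Update dist[6] = 2
    Update dist[7] = 6
  Visit vertex 1 (distance=2)
    Update dist[2] = 4
  Visit vertex 6 (distance=2)
    Update dist[2] = 3
    Update dist[4] = 5
  Visit vertex 2 (distance=3)

Step 3: Shortest path: 5 -> 6 -> 2
Total weight: 2 + 1 = 3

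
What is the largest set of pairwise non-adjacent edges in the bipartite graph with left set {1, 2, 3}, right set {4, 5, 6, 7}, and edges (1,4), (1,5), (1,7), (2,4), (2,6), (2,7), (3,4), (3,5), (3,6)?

Step 1: List the neighbors of each left vertex:
  1: 4, 5, 7
  2: 4, 6, 7
  3: 4, 5, 6

Step 2: Greedily match left vertices, then look for augmenting paths:
  Match 1 -- 4
  Match 2 -- 6
  Match 3 -- 5
  No augmenting path remains.

Step 3: Verify this is maximum:
  Matching size 3 = min(|L|, |R|) = min(3, 4), which is an upper bound, so this matching is maximum.

Maximum matching: {(1,4), (2,6), (3,5)}
Size: 3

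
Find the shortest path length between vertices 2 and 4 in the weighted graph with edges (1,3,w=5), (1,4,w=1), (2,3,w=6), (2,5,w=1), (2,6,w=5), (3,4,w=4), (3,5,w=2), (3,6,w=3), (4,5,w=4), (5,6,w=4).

Step 1: Build adjacency list with weights:
  1: 3(w=5), 4(w=1)
  2: 3(w=6), 5(w=1), 6(w=5)
  3: 1(w=5), 2(w=6), 4(w=4), 5(w=2), 6(w=3)
  4: 1(w=1), 3(w=4), 5(w=4)
  5: 2(w=1), 3(w=2), 4(w=4), 6(w=4)
  6: 2(w=5), 3(w=3), 5(w=4)

Step 2: Apply Dijkstra's algorithm from vertex 2:
  Visit vertex 2 (distance=0)
    Update dist[3] = 6
    Update dist[5] = 1
    Update dist[6] = 5
  Visit vertex 5 (distance=1)
    Update dist[3] = 3
    Update dist[4] = 5
  Visit vertex 3 (distance=3)
    Update dist[1] = 8
  Visit vertex 4 (distance=5)
    Update dist[1] = 6

Step 3: Shortest path: 2 -> 5 -> 4
Total weight: 1 + 4 = 5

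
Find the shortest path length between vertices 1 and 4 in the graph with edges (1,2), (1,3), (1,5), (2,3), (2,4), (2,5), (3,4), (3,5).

Step 1: Build adjacency list:
  1: 2, 3, 5
  2: 1, 3, 4, 5
  3: 1, 2, 4, 5
  4: 2, 3
  5: 1, 2, 3

Step 2: BFS from vertex 1 to find shortest path to 4:
  vertex 2 reached at distance 1
  vertex 3 reached at distance 1
  vertex 5 reached at distance 1
  vertex 4 reached at distance 2

Step 3: Shortest path: 1 -> 2 -> 4
Path length: 2 edges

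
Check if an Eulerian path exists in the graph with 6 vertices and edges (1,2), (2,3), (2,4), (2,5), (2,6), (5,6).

Step 1: Find the degree of each vertex:
  deg(1) = 1
  deg(2) = 5
  deg(3) = 1
  deg(4) = 1
  deg(5) = 2
  deg(6) = 2

Step 2: Count vertices with odd degree:
  Odd-degree vertices: 1, 2, 3, 4 (4 total)

Step 3: Apply Euler's theorem:
  - Eulerian circuit exists iff graph is connected and all vertices have even degree
  - Eulerian path exists iff graph is connected and has 0 or 2 odd-degree vertices

Graph has 4 odd-degree vertices (need 0 or 2).
Neither Eulerian path nor Eulerian circuit exists.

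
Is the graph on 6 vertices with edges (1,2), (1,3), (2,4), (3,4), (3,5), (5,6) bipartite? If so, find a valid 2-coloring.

Step 1: Attempt 2-coloring using BFS:
  Start at vertex 1, assign color 0
  Color vertex 2 with color 1 (neighbor of 1)
  Color vertex 3 with color 1 (neighbor of 1)
  Color vertex 4 with color 0 (neighbor of 2)
  Color vertex 5 with color 0 (neighbor of 3)
  Color vertex 6 with color 1 (neighbor of 5)

Step 2: 2-coloring succeeded. No conflicts found.
  Set A (color 0): {1, 4, 5}
  Set B (color 1): {2, 3, 6}

The graph is bipartite with partition {1, 4, 5}, {2, 3, 6}.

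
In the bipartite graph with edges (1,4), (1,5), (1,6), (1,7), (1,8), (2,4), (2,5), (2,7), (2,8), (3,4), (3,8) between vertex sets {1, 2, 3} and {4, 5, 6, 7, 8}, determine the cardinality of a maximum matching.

Step 1: List the neighbors of each left vertex:
  1: 4, 5, 6, 7, 8
  2: 4, 5, 7, 8
  3: 4, 8

Step 2: Greedily match left vertices, then look for augmenting paths:
  Match 1 -- 4
  Match 2 -- 5
  Match 3 -- 8
  No augmenting path remains.

Step 3: Verify this is maximum:
  Matching size 3 = min(|L|, |R|) = min(3, 5), which is an upper bound, so this matching is maximum.

Maximum matching: {(1,4), (2,5), (3,8)}
Size: 3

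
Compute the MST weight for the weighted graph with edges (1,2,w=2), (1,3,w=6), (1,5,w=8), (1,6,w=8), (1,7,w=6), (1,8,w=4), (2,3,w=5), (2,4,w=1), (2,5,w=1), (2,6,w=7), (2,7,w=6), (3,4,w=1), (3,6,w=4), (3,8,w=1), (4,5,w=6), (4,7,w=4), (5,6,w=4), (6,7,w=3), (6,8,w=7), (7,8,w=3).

Apply Kruskal's algorithm (sort edges by weight, add if no cycle):

Sorted edges by weight:
  (2,4) w=1
  (2,5) w=1
  (3,4) w=1
  (3,8) w=1
  (1,2) w=2
  (6,7) w=3
  (7,8) w=3
  (1,8) w=4
  (3,6) w=4
  (4,7) w=4
  (5,6) w=4
  (2,3) w=5
  (1,3) w=6
  (1,7) w=6
  (2,7) w=6
  (4,5) w=6
  (2,6) w=7
  (6,8) w=7
  (1,5) w=8
  (1,6) w=8

Add edge (2,4) w=1 -- no cycle. Running total: 1
Add edge (2,5) w=1 -- no cycle. Running total: 2
Add edge (3,4) w=1 -- no cycle. Running total: 3
Add edge (3,8) w=1 -- no cycle. Running total: 4
Add edge (1,2) w=2 -- no cycle. Running total: 6
Add edge (6,7) w=3 -- no cycle. Running total: 9
Add edge (7,8) w=3 -- no cycle. Running total: 12

MST edges: (2,4,w=1), (2,5,w=1), (3,4,w=1), (3,8,w=1), (1,2,w=2), (6,7,w=3), (7,8,w=3)
Total MST weight: 1 + 1 + 1 + 1 + 2 + 3 + 3 = 12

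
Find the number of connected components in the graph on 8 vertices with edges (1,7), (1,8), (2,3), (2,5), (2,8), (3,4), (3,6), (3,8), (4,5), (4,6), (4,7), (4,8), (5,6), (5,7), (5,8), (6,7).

Step 1: Build adjacency list from edges:
  1: 7, 8
  2: 3, 5, 8
  3: 2, 4, 6, 8
  4: 3, 5, 6, 7, 8
  5: 2, 4, 6, 7, 8
  6: 3, 4, 5, 7
  7: 1, 4, 5, 6
  8: 1, 2, 3, 4, 5

Step 2: Run BFS/DFS from vertex 1:
  Visited: {1, 7, 8, 4, 5, 6, 2, 3}
  Reached 8 of 8 vertices

Step 3: All 8 vertices reached from vertex 1, so the graph is connected.
Number of connected components: 1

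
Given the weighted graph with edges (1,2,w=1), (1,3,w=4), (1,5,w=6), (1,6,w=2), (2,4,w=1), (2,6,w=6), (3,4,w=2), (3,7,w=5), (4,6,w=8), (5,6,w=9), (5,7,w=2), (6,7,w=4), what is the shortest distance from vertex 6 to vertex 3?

Step 1: Build adjacency list with weights:
  1: 2(w=1), 3(w=4), 5(w=6), 6(w=2)
  2: 1(w=1), 4(w=1), 6(w=6)
  3: 1(w=4), 4(w=2), 7(w=5)
  4: 2(w=1), 3(w=2), 6(w=8)
  5: 1(w=6), 6(w=9), 7(w=2)
  6: 1(w=2), 2(w=6), 4(w=8), 5(w=9), 7(w=4)
  7: 3(w=5), 5(w=2), 6(w=4)

Step 2: Apply Dijkstra's algorithm from vertex 6:
  Visit vertex 6 (distance=0)
    Update dist[1] = 2
    Update dist[2] = 6
    Update dist[4] = 8
    Update dist[5] = 9
    Update dist[7] = 4
  Visit vertex 1 (distance=2)
    Update dist[2] = 3
    Update dist[3] = 6
    Update dist[5] = 8
  Visit vertex 2 (distance=3)
    Update dist[4] = 4
  Visit vertex 4 (distance=4)
  Visit vertex 7 (distance=4)
    Update dist[5] = 6
  Visit vertex 3 (distance=6)

Step 3: Shortest path: 6 -> 1 -> 3
Total weight: 2 + 4 = 6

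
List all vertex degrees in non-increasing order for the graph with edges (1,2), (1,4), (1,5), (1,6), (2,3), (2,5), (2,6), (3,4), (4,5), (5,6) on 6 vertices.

Step 1: Count edges incident to each vertex:
  deg(1) = 4 (neighbors: 2, 4, 5, 6)
  deg(2) = 4 (neighbors: 1, 3, 5, 6)
  deg(3) = 2 (neighbors: 2, 4)
  deg(4) = 3 (neighbors: 1, 3, 5)
  deg(5) = 4 (neighbors: 1, 2, 4, 6)
  deg(6) = 3 (neighbors: 1, 2, 5)

Step 2: Sort degrees in non-increasing order:
  Degrees: [4, 4, 2, 3, 4, 3] -> sorted: [4, 4, 4, 3, 3, 2]

Degree sequence: [4, 4, 4, 3, 3, 2]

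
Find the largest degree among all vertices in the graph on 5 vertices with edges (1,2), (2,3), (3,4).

Step 1: Count edges incident to each vertex:
  deg(1) = 1 (neighbors: 2)
  deg(2) = 2 (neighbors: 1, 3)
  deg(3) = 2 (neighbors: 2, 4)
  deg(4) = 1 (neighbors: 3)
  deg(5) = 0 (neighbors: none)

Step 2: Find maximum:
  max(1, 2, 2, 1, 0) = 2 (vertex 2)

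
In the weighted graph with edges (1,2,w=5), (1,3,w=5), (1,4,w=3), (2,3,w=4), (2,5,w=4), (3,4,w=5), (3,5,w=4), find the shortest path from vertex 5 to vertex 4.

Step 1: Build adjacency list with weights:
  1: 2(w=5), 3(w=5), 4(w=3)
  2: 1(w=5), 3(w=4), 5(w=4)
  3: 1(w=5), 2(w=4), 4(w=5), 5(w=4)
  4: 1(w=3), 3(w=5)
  5: 2(w=4), 3(w=4)

Step 2: Apply Dijkstra's algorithm from vertex 5:
  Visit vertex 5 (distance=0)
    Update dist[2] = 4
    Update dist[3] = 4
  Visit vertex 2 (distance=4)
    Update dist[1] = 9
  Visit vertex 3 (distance=4)
    Update dist[4] = 9
  Visit vertex 1 (distance=9)
  Visit vertex 4 (distance=9)

Step 3: Shortest path: 5 -> 3 -> 4
Total weight: 4 + 5 = 9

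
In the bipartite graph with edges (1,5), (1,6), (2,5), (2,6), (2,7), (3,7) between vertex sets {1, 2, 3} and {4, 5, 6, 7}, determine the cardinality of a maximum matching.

Step 1: List the neighbors of each left vertex:
  1: 5, 6
  2: 5, 6, 7
  3: 7

Step 2: Greedily match left vertices, then look for augmenting paths:
  Match 1 -- 5
  Match 2 -- 6
  Match 3 -- 7
  No augmenting path remains.

Step 3: Verify this is maximum:
  Matching size 3 = min(|L|, |R|) = min(3, 4), which is an upper bound, so this matching is maximum.

Maximum matching: {(1,5), (2,6), (3,7)}
Size: 3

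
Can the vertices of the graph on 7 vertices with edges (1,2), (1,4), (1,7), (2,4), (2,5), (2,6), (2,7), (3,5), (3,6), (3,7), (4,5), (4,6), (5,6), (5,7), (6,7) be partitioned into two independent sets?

Step 1: Attempt 2-coloring using BFS:
  Start at vertex 1, assign color 0
  Color vertex 2 with color 1 (neighbor of 1)
  Color vertex 4 with color 1 (neighbor of 1)
  Color vertex 7 with color 1 (neighbor of 1)

Step 2: Conflict found! Vertices 2 and 4 are adjacent but have the same color.
This means the graph contains an odd cycle.

The graph is NOT bipartite.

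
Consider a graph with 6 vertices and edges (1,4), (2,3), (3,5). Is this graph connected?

Step 1: Build adjacency list from edges:
  1: 4
  2: 3
  3: 2, 5
  4: 1
  5: 3
  6: (none)

Step 2: Run BFS/DFS from vertex 1:
  Visited: {1, 4}
  Reached 2 of 6 vertices

Step 3: Only 2 of 6 vertices reached. Graph is disconnected.
Connected components: {1, 4}, {2, 3, 5}, {6}
Answer: No, the graph is not connected (3 components).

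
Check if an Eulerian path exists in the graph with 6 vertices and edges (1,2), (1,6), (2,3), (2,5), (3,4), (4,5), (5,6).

Step 1: Find the degree of each vertex:
  deg(1) = 2
  deg(2) = 3
  deg(3) = 2
  deg(4) = 2
  deg(5) = 3
  deg(6) = 2

Step 2: Count vertices with odd degree:
  Odd-degree vertices: 2, 5 (2 total)

Step 3: Apply Euler's theorem:
  - Eulerian circuit exists iff graph is connected and all vertices have even degree
  - Eulerian path exists iff graph is connected and has 0 or 2 odd-degree vertices

Graph is connected with exactly 2 odd-degree vertices (2, 5).
Eulerian path exists (starting and ending at the odd-degree vertices), but no Eulerian circuit.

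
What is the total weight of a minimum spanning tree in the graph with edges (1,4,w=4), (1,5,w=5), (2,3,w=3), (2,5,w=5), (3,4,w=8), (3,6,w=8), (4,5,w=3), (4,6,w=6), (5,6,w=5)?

Apply Kruskal's algorithm (sort edges by weight, add if no cycle):

Sorted edges by weight:
  (2,3) w=3
  (4,5) w=3
  (1,4) w=4
  (1,5) w=5
  (2,5) w=5
  (5,6) w=5
  (4,6) w=6
  (3,4) w=8
  (3,6) w=8

Add edge (2,3) w=3 -- no cycle. Running total: 3
Add edge (4,5) w=3 -- no cycle. Running total: 6
Add edge (1,4) w=4 -- no cycle. Running total: 10
Skip edge (1,5) w=5 -- would create cycle
Add edge (2,5) w=5 -- no cycle. Running total: 15
Add edge (5,6) w=5 -- no cycle. Running total: 20

MST edges: (2,3,w=3), (4,5,w=3), (1,4,w=4), (2,5,w=5), (5,6,w=5)
Total MST weight: 3 + 3 + 4 + 5 + 5 = 20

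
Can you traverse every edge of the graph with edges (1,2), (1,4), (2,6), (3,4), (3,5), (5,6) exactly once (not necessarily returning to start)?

Step 1: Find the degree of each vertex:
  deg(1) = 2
  deg(2) = 2
  deg(3) = 2
  deg(4) = 2
  deg(5) = 2
  deg(6) = 2

Step 2: Count vertices with odd degree:
  All vertices have even degree (0 odd-degree vertices)

Step 3: Apply Euler's theorem:
  - Eulerian circuit exists iff graph is connected and all vertices have even degree
  - Eulerian path exists iff graph is connected and has 0 or 2 odd-degree vertices

Graph is connected with 0 odd-degree vertices.
Both Eulerian circuit and Eulerian path exist.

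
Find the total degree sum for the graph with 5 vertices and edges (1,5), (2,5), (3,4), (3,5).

Step 1: Count edges incident to each vertex:
  deg(1) = 1 (neighbors: 5)
  deg(2) = 1 (neighbors: 5)
  deg(3) = 2 (neighbors: 4, 5)
  deg(4) = 1 (neighbors: 3)
  deg(5) = 3 (neighbors: 1, 2, 3)

Step 2: Sum all degrees:
  1 + 1 + 2 + 1 + 3 = 8

Verification: sum of degrees = 2 * |E| = 2 * 4 = 8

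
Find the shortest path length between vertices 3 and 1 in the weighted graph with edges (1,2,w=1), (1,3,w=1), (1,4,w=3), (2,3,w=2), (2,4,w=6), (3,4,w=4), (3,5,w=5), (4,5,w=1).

Step 1: Build adjacency list with weights:
  1: 2(w=1), 3(w=1), 4(w=3)
  2: 1(w=1), 3(w=2), 4(w=6)
  3: 1(w=1), 2(w=2), 4(w=4), 5(w=5)
  4: 1(w=3), 2(w=6), 3(w=4), 5(w=1)
  5: 3(w=5), 4(w=1)

Step 2: Apply Dijkstra's algorithm from vertex 3:
  Visit vertex 3 (distance=0)
    Update dist[1] = 1
    Update dist[2] = 2
    Update dist[4] = 4
    Update dist[5] = 5
  Visit vertex 1 (distance=1)

Step 3: Shortest path: 3 -> 1
Total weight: 1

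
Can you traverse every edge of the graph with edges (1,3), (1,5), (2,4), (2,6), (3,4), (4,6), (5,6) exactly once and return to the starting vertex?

Step 1: Find the degree of each vertex:
  deg(1) = 2
  deg(2) = 2
  deg(3) = 2
  deg(4) = 3
  deg(5) = 2
  deg(6) = 3

Step 2: Count vertices with odd degree:
  Odd-degree vertices: 4, 6 (2 total)

Step 3: Apply Euler's theorem:
  - Eulerian circuit exists iff graph is connected and all vertices have even degree
  - Eulerian path exists iff graph is connected and has 0 or 2 odd-degree vertices

Graph is connected with exactly 2 odd-degree vertices (4, 6).
Eulerian path exists (starting and ending at the odd-degree vertices), but no Eulerian circuit.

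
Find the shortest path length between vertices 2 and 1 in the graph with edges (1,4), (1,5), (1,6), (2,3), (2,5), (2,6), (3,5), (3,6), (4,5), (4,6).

Step 1: Build adjacency list:
  1: 4, 5, 6
  2: 3, 5, 6
  3: 2, 5, 6
  4: 1, 5, 6
  5: 1, 2, 3, 4
  6: 1, 2, 3, 4

Step 2: BFS from vertex 2 to find shortest path to 1:
  vertex 3 reached at distance 1
  vertex 5 reached at distance 1
  vertex 6 reached at distance 1
  vertex 1 reached at distance 2

Step 3: Shortest path: 2 -> 5 -> 1
Path length: 2 edges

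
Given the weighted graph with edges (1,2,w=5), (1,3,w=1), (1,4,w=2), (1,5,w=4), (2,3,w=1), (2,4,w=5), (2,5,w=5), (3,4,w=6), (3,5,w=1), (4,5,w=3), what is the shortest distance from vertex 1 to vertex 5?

Step 1: Build adjacency list with weights:
  1: 2(w=5), 3(w=1), 4(w=2), 5(w=4)
  2: 1(w=5), 3(w=1), 4(w=5), 5(w=5)
  3: 1(w=1), 2(w=1), 4(w=6), 5(w=1)
  4: 1(w=2), 2(w=5), 3(w=6), 5(w=3)
  5: 1(w=4), 2(w=5), 3(w=1), 4(w=3)

Step 2: Apply Dijkstra's algorithm from vertex 1:
  Visit vertex 1 (distance=0)
    Update dist[2] = 5
    Update dist[3] = 1
    Update dist[4] = 2
    Update dist[5] = 4
  Visit vertex 3 (distance=1)
    Update dist[2] = 2
    Update dist[5] = 2
  Visit vertex 2 (distance=2)
  Visit vertex 4 (distance=2)
  Visit vertex 5 (distance=2)

Step 3: Shortest path: 1 -> 3 -> 5
Total weight: 1 + 1 = 2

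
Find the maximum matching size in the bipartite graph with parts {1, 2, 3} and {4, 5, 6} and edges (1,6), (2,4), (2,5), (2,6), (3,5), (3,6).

Step 1: List the neighbors of each left vertex:
  1: 6
  2: 4, 5, 6
  3: 5, 6

Step 2: Greedily match left vertices, then look for augmenting paths:
  Match 1 -- 6
  Match 2 -- 4
  Match 3 -- 5
  No augmenting path remains.

Step 3: Verify this is maximum:
  Matching size 3 = min(|L|, |R|) = min(3, 3), which is an upper bound, so this matching is maximum.

Maximum matching: {(1,6), (2,4), (3,5)}
Size: 3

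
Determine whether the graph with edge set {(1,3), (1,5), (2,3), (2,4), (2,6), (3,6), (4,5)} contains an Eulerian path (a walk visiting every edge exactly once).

Step 1: Find the degree of each vertex:
  deg(1) = 2
  deg(2) = 3
  deg(3) = 3
  deg(4) = 2
  deg(5) = 2
  deg(6) = 2

Step 2: Count vertices with odd degree:
  Odd-degree vertices: 2, 3 (2 total)

Step 3: Apply Euler's theorem:
  - Eulerian circuit exists iff graph is connected and all vertices have even degree
  - Eulerian path exists iff graph is connected and has 0 or 2 odd-degree vertices

Graph is connected with exactly 2 odd-degree vertices (2, 3).
Eulerian path exists (starting and ending at the odd-degree vertices), but no Eulerian circuit.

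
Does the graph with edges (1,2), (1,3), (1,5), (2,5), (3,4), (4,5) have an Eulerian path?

Step 1: Find the degree of each vertex:
  deg(1) = 3
  deg(2) = 2
  deg(3) = 2
  deg(4) = 2
  deg(5) = 3

Step 2: Count vertices with odd degree:
  Odd-degree vertices: 1, 5 (2 total)

Step 3: Apply Euler's theorem:
  - Eulerian circuit exists iff graph is connected and all vertices have even degree
  - Eulerian path exists iff graph is connected and has 0 or 2 odd-degree vertices

Graph is connected with exactly 2 odd-degree vertices (1, 5).
Eulerian path exists (starting and ending at the odd-degree vertices), but no Eulerian circuit.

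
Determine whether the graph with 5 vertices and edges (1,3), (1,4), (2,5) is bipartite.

Step 1: Attempt 2-coloring using BFS:
  Start at vertex 1, assign color 0
  Color vertex 3 with color 1 (neighbor of 1)
  Color vertex 4 with color 1 (neighbor of 1)
  Start new component at vertex 2, assign color 0
  Color vertex 5 with color 1 (neighbor of 2)

Step 2: 2-coloring succeeded. No conflicts found.
  Set A (color 0): {1, 2}
  Set B (color 1): {3, 4, 5}

The graph is bipartite with partition {1, 2}, {3, 4, 5}.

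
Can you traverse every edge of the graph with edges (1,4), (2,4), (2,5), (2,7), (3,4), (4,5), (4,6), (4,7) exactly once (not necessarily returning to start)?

Step 1: Find the degree of each vertex:
  deg(1) = 1
  deg(2) = 3
  deg(3) = 1
  deg(4) = 6
  deg(5) = 2
  deg(6) = 1
  deg(7) = 2

Step 2: Count vertices with odd degree:
  Odd-degree vertices: 1, 2, 3, 6 (4 total)

Step 3: Apply Euler's theorem:
  - Eulerian circuit exists iff graph is connected and all vertices have even degree
  - Eulerian path exists iff graph is connected and has 0 or 2 odd-degree vertices

Graph has 4 odd-degree vertices (need 0 or 2).
Neither Eulerian path nor Eulerian circuit exists.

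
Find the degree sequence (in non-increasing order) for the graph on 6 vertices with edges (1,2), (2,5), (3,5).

Step 1: Count edges incident to each vertex:
  deg(1) = 1 (neighbors: 2)
  deg(2) = 2 (neighbors: 1, 5)
  deg(3) = 1 (neighbors: 5)
  deg(4) = 0 (neighbors: none)
  deg(5) = 2 (neighbors: 2, 3)
  deg(6) = 0 (neighbors: none)

Step 2: Sort degrees in non-increasing order:
  Degrees: [1, 2, 1, 0, 2, 0] -> sorted: [2, 2, 1, 1, 0, 0]

Degree sequence: [2, 2, 1, 1, 0, 0]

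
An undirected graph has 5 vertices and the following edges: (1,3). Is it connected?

Step 1: Build adjacency list from edges:
  1: 3
  2: (none)
  3: 1
  4: (none)
  5: (none)

Step 2: Run BFS/DFS from vertex 1:
  Visited: {1, 3}
  Reached 2 of 5 vertices

Step 3: Only 2 of 5 vertices reached. Graph is disconnected.
Connected components: {1, 3}, {2}, {4}, {5}
Answer: No, the graph is not connected (4 components).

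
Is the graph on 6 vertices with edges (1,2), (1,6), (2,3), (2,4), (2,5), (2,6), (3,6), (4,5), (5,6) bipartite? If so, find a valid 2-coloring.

Step 1: Attempt 2-coloring using BFS:
  Start at vertex 1, assign color 0
  Color vertex 2 with color 1 (neighbor of 1)
  Color vertex 6 with color 1 (neighbor of 1)
  Color vertex 3 with color 0 (neighbor of 2)
  Color vertex 4 with color 0 (neighbor of 2)
  Color vertex 5 with color 0 (neighbor of 2)

Step 2: Conflict found! Vertices 2 and 6 are adjacent but have the same color.
This means the graph contains an odd cycle.

The graph is NOT bipartite.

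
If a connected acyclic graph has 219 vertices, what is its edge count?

A tree on n vertices always has exactly n - 1 edges.
For n = 219: edges = 219 - 1 = 218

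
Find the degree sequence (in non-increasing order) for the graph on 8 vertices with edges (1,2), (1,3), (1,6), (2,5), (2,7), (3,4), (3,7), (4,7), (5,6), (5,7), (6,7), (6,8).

Step 1: Count edges incident to each vertex:
  deg(1) = 3 (neighbors: 2, 3, 6)
  deg(2) = 3 (neighbors: 1, 5, 7)
  deg(3) = 3 (neighbors: 1, 4, 7)
  deg(4) = 2 (neighbors: 3, 7)
  deg(5) = 3 (neighbors: 2, 6, 7)
  deg(6) = 4 (neighbors: 1, 5, 7, 8)
  deg(7) = 5 (neighbors: 2, 3, 4, 5, 6)
  deg(8) = 1 (neighbors: 6)

Step 2: Sort degrees in non-increasing order:
  Degrees: [3, 3, 3, 2, 3, 4, 5, 1] -> sorted: [5, 4, 3, 3, 3, 3, 2, 1]

Degree sequence: [5, 4, 3, 3, 3, 3, 2, 1]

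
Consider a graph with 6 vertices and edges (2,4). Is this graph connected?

Step 1: Build adjacency list from edges:
  1: (none)
  2: 4
  3: (none)
  4: 2
  5: (none)
  6: (none)

Step 2: Run BFS/DFS from vertex 1:
  Visited: {1}
  Reached 1 of 6 vertices

Step 3: Only 1 of 6 vertices reached. Graph is disconnected.
Connected components: {1}, {2, 4}, {3}, {5}, {6}
Answer: No, the graph is not connected (5 components).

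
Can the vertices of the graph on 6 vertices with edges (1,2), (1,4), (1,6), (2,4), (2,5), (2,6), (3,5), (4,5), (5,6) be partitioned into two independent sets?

Step 1: Attempt 2-coloring using BFS:
  Start at vertex 1, assign color 0
  Color vertex 2 with color 1 (neighbor of 1)
  Color vertex 4 with color 1 (neighbor of 1)
  Color vertex 6 with color 1 (neighbor of 1)

Step 2: Conflict found! Vertices 2 and 4 are adjacent but have the same color.
This means the graph contains an odd cycle.

The graph is NOT bipartite.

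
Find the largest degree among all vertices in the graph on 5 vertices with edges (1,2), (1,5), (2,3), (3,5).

Step 1: Count edges incident to each vertex:
  deg(1) = 2 (neighbors: 2, 5)
  deg(2) = 2 (neighbors: 1, 3)
  deg(3) = 2 (neighbors: 2, 5)
  deg(4) = 0 (neighbors: none)
  deg(5) = 2 (neighbors: 1, 3)

Step 2: Find maximum:
  max(2, 2, 2, 0, 2) = 2 (vertex 1)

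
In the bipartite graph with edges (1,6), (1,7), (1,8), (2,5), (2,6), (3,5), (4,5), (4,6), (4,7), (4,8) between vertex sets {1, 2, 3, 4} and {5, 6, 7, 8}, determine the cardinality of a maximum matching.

Step 1: List the neighbors of each left vertex:
  1: 6, 7, 8
  2: 5, 6
  3: 5
  4: 5, 6, 7, 8

Step 2: Greedily match left vertices, then look for augmenting paths:
  Match 1 -- 8
  Match 2 -- 6
  Match 3 -- 5
  Match 4 -- 7
  No augmenting path remains.

Step 3: Verify this is maximum:
  Matching size 4 = min(|L|, |R|) = min(4, 4), which is an upper bound, so this matching is maximum.

Maximum matching: {(1,8), (2,6), (3,5), (4,7)}
Size: 4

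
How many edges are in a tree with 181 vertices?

A tree on n vertices always has exactly n - 1 edges.
For n = 181: edges = 181 - 1 = 180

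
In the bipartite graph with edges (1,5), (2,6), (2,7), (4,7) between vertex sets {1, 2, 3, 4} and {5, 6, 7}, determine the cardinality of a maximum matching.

Step 1: List the neighbors of each left vertex:
  1: 5
  2: 6, 7
  3: (none)
  4: 7

Step 2: Greedily match left vertices, then look for augmenting paths:
  Match 1 -- 5
  Match 2 -- 6
  Match 4 -- 7
  No augmenting path remains.

Step 3: Verify this is maximum:
  Matching size 3 = min(|L|, |R|) = min(4, 3), which is an upper bound, so this matching is maximum.

Maximum matching: {(1,5), (2,6), (4,7)}
Size: 3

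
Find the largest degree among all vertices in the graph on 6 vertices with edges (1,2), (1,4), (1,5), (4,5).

Step 1: Count edges incident to each vertex:
  deg(1) = 3 (neighbors: 2, 4, 5)
  deg(2) = 1 (neighbors: 1)
  deg(3) = 0 (neighbors: none)
  deg(4) = 2 (neighbors: 1, 5)
  deg(5) = 2 (neighbors: 1, 4)
  deg(6) = 0 (neighbors: none)

Step 2: Find maximum:
  max(3, 1, 0, 2, 2, 0) = 3 (vertex 1)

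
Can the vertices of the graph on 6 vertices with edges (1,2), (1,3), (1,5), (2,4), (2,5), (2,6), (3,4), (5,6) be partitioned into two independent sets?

Step 1: Attempt 2-coloring using BFS:
  Start at vertex 1, assign color 0
  Color vertex 2 with color 1 (neighbor of 1)
  Color vertex 3 with color 1 (neighbor of 1)
  Color vertex 5 with color 1 (neighbor of 1)
  Color vertex 4 with color 0 (neighbor of 2)

Step 2: Conflict found! Vertices 2 and 5 are adjacent but have the same color.
This means the graph contains an odd cycle.

The graph is NOT bipartite.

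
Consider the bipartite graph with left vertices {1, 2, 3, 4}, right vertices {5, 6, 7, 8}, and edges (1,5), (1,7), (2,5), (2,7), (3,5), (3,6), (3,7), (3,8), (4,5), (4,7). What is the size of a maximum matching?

Step 1: List the neighbors of each left vertex:
  1: 5, 7
  2: 5, 7
  3: 5, 6, 7, 8
  4: 5, 7

Step 2: Greedily match left vertices, then look for augmenting paths:
  Match 1 -- 5
  Match 2 -- 7
  Match 3 -- 6
  No augmenting path remains.

Step 3: Verify this is maximum:
  Matching has size 3. The vertex set {3, 5, 7} covers every edge and has size 3; any matching has at most one edge per cover vertex, so 3 is maximum (König's theorem).

Maximum matching: {(1,5), (2,7), (3,6)}
Size: 3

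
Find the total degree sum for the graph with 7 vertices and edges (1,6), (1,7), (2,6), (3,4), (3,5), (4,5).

Step 1: Count edges incident to each vertex:
  deg(1) = 2 (neighbors: 6, 7)
  deg(2) = 1 (neighbors: 6)
  deg(3) = 2 (neighbors: 4, 5)
  deg(4) = 2 (neighbors: 3, 5)
  deg(5) = 2 (neighbors: 3, 4)
  deg(6) = 2 (neighbors: 1, 2)
  deg(7) = 1 (neighbors: 1)

Step 2: Sum all degrees:
  2 + 1 + 2 + 2 + 2 + 2 + 1 = 12

Verification: sum of degrees = 2 * |E| = 2 * 6 = 12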